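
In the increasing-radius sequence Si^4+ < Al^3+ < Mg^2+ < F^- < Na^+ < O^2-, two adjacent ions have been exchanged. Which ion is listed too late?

Na^+

The pair F^-, Na^+ is the wrong way round — both have 10 electrons but Z(Na)=11 > Z(F)=9, so Na^+ should be the smaller of the two. All other adjacent pairs agree with periodic trends, so Na^+ is the misplaced ion.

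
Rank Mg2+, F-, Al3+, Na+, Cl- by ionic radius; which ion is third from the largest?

Tabulating Z and e⁻: Al3+ (Z=13, 10 e⁻), Mg2+ (Z=12, 10 e⁻), Na+ (Z=11, 10 e⁻), F- (Z=9, 10 e⁻), Cl- (Z=17, 18 e⁻). Al3+ < Mg2+ (both 10 e⁻, Z=13>12); Mg2+ < Na+ (both 10 e⁻, Z=12>11); Na+ < F- (isoelectronic, higher Z=11 is smaller); F- < Cl- (same group, period 2 vs 3).
Full ascending order: Al3+ < Mg2+ < Na+ < F- < Cl-. Counting from the largest, position 3 is Na+.

Na+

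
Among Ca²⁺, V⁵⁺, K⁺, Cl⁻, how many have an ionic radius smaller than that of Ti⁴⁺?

These species are isoelectronic with 18 electrons. The only difference is the number of protons: V⁵⁺ (Z=23), Ti⁴⁺ (Z=22), Ca²⁺ (Z=20), K⁺ (Z=19), Cl⁻ (Z=17). The strongest nuclear pull (V⁵⁺) gives the smallest ion.
Placing each against Ti⁴⁺: smaller — V⁵⁺; larger — Ca²⁺, K⁺, Cl⁻. That's 1.

1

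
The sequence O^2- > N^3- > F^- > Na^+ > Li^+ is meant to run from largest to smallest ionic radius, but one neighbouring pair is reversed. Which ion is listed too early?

O^2-

The pair O^2-, N^3- is the wrong way round — both have 10 electrons but Z(O)=8 > Z(N)=7, so O^2- should be the smaller of the two. All other adjacent pairs agree with periodic trends, so O^2- is the misplaced ion.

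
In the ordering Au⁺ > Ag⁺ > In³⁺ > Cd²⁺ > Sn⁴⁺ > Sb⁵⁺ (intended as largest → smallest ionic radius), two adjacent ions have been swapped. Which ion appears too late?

Compare adjacent ions: In³⁺ and Cd²⁺ share 46 electrons; the higher nuclear charge on In (Z=49) contracts it more, so In³⁺ < Cd²⁺ — yet in this decreasing list In³⁺ sits before Cd²⁺. Nothing else is reversed, so Cd²⁺ should move one place to the left.

Cd²⁺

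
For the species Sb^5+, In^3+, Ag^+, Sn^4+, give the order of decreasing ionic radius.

Isoelectronic series (46 e⁻ each). Size is set by nuclear charge: more protons means a smaller ion. Sb^5+ (Z=51), Sn^4+ (Z=50), In^3+ (Z=49), Ag^+ (Z=47).

Ag^+ > In^3+ > Sn^4+ > Sb^5+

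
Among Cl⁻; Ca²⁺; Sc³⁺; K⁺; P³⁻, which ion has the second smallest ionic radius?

Ca²⁺

Isoelectronic series (18 e⁻ each). Size is set by nuclear charge: more protons means a smaller ion. Sc³⁺ (Z=21), Ca²⁺ (Z=20), K⁺ (Z=19), Cl⁻ (Z=17), P³⁻ (Z=15).
Ordering: Sc³⁺ < Ca²⁺ < K⁺ < Cl⁻ < P³⁻. The second smallest is Ca²⁺.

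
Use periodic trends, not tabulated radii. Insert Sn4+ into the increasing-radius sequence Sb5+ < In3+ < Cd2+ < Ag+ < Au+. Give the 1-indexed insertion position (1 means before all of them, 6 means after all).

Sb5+ has 46 e⁻ (Z=51), Sn4+ has 46 e⁻ (Z=50), In3+ has 46 e⁻ (Z=49), Cd2+ has 46 e⁻ (Z=48), Ag+ has 46 e⁻ (Z=47), Au+ has 78 e⁻ (Z=79). Sb5+ < Sn4+ (both 46 e⁻, Z=51>50); Sn4+ < In3+ (isoelectronic, higher Z=50 is smaller); In3+ < Cd2+ (isoelectronic, higher Z=49 is smaller); Cd2+ < Ag+ (both 46 e⁻, Z=48>47); Ag+ < Au+ (same group, period 5 vs 6).
Putting Sn4+ in gives Sb5+ < Sn4+ < In3+ < Cd2+ < Ag+ < Au+; it lands at slot 2.

2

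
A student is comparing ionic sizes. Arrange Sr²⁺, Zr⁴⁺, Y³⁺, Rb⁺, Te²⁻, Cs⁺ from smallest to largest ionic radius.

Electron counts and nuclear charges: Zr⁴⁺: 36 e⁻, Z=40, Y³⁺: 36 e⁻, Z=39, Sr²⁺: 36 e⁻, Z=38, Rb⁺: 36 e⁻, Z=37, Cs⁺: 54 e⁻, Z=55, Te²⁻: 54 e⁻, Z=52. Zr⁴⁺ < Y³⁺ (both 36 e⁻, Z=40>39); Y³⁺ < Sr²⁺ (isoelectronic, higher Z=39 is smaller); Sr²⁺ < Rb⁺ (both 36 e⁻, Z=38>37); Rb⁺ < Cs⁺ (same group, period 5 vs 6); Cs⁺ < Te²⁻ (isoelectronic, higher Z=55 is smaller).

Zr⁴⁺ < Y³⁺ < Sr²⁺ < Rb⁺ < Cs⁺ < Te²⁻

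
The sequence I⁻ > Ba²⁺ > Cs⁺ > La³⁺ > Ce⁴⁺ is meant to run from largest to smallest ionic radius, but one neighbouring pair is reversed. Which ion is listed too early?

Scanning neighbour by neighbour, only Ba²⁺/Cs⁺ violates a trend: they are isoelectronic (54 e⁻) and Ba has more protons than Cs (56 vs 55), making Ba²⁺ smaller. That makes Ba²⁺ the one sitting a position early relative to where it belongs.

Ba²⁺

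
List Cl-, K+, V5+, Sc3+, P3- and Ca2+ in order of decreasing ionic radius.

These species are isoelectronic with 18 electrons. The only difference is the number of protons: V5+ (Z=23), Sc3+ (Z=21), Ca2+ (Z=20), K+ (Z=19), Cl- (Z=17), P3- (Z=15). The strongest nuclear pull (V5+) gives the smallest ion.

P3- > Cl- > K+ > Ca2+ > Sc3+ > V5+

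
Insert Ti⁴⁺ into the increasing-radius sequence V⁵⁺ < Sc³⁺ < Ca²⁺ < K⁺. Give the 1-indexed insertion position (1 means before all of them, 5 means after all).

2

These species are isoelectronic with 18 electrons. The only difference is the number of protons: V⁵⁺ (Z=23), Ti⁴⁺ (Z=22), Sc³⁺ (Z=21), Ca²⁺ (Z=20), K⁺ (Z=19). The strongest nuclear pull (V⁵⁺) gives the smallest ion.
Putting Ti⁴⁺ in gives V⁵⁺ < Ti⁴⁺ < Sc³⁺ < Ca²⁺ < K⁺; it lands at slot 2.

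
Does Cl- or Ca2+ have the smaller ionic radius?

Isoelectronic series (18 e⁻ each). Size is set by nuclear charge: more protons means a smaller ion. Ca2+ (Z=20), Cl- (Z=17).

Ca2+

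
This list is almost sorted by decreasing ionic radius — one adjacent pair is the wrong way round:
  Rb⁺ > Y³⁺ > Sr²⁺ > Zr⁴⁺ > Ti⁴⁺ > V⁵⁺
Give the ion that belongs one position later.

Compare adjacent ions: they are isoelectronic (36 e⁻) and Y has more protons than Sr (39 vs 38), making Y³⁺ smaller — yet in this decreasing list Y³⁺ sits before Sr²⁺. Nothing else is reversed, so Y³⁺ should move one place to the right.

Y³⁺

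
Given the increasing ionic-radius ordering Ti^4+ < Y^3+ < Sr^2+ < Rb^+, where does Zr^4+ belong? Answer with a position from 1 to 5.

2

Work out protons and electrons: Ti^4+: 18 e⁻, Z=22, Zr^4+: 36 e⁻, Z=40, Y^3+: 36 e⁻, Z=39, Sr^2+: 36 e⁻, Z=38, Rb^+: 36 e⁻, Z=37. Ti^4+ < Zr^4+ (same group, 1 shell fewer); Zr^4+ < Y^3+ (both 36 e⁻, Z=40>39); Y^3+ < Sr^2+ (isoelectronic, higher Z=39 is smaller); Sr^2+ < Rb^+ (both 36 e⁻, Z=38>37).
With Zr^4+ included the full order is Ti^4+ < Zr^4+ < Y^3+ < Sr^2+ < Rb^+, so it takes position 2.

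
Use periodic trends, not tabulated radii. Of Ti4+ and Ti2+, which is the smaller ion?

Ti4+

These are all Ti ions. Removing more electrons (higher positive charge) pulls the remaining electrons in closer, so Ti4+ is smallest and Ti2+ is largest.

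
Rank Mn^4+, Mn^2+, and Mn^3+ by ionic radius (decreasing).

These are all Mn ions. Removing more electrons (higher positive charge) pulls the remaining electrons in closer, so Mn^4+ is smallest and Mn^2+ is largest.

Mn^2+ > Mn^3+ > Mn^4+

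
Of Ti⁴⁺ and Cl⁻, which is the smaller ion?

These species are isoelectronic with 18 electrons. The only difference is the number of protons: Ti⁴⁺ (Z=22), Cl⁻ (Z=17). The strongest nuclear pull (Ti⁴⁺) gives the smallest ion.

Ti⁴⁺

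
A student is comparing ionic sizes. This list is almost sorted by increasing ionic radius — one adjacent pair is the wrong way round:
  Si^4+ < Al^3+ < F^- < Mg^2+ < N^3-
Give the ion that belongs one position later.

F^-

Compare adjacent ions: both have 10 electrons but Z(Mg)=12 > Z(F)=9, so Mg^2+ should be the smaller of the two — yet in this increasing list F^- sits before Mg^2+. Nothing else is reversed, so F^- should move one place to the right.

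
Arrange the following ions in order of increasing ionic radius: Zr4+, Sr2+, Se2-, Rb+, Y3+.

These species are isoelectronic with 36 electrons. The only difference is the number of protons: Zr4+ (Z=40), Y3+ (Z=39), Sr2+ (Z=38), Rb+ (Z=37), Se2- (Z=34). The strongest nuclear pull (Zr4+) gives the smallest ion.

Zr4+ < Y3+ < Sr2+ < Rb+ < Se2-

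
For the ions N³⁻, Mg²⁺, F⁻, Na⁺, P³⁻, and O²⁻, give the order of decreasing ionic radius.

P³⁻ > N³⁻ > O²⁻ > F⁻ > Na⁺ > Mg²⁺

Tabulating Z and e⁻: Mg²⁺ has 10 e⁻ (Z=12), Na⁺ has 10 e⁻ (Z=11), F⁻ has 10 e⁻ (Z=9), O²⁻ has 10 e⁻ (Z=8), N³⁻ has 10 e⁻ (Z=7), P³⁻ has 18 e⁻ (Z=15). Mg²⁺ < Na⁺ (both 10 e⁻, Z=12>11); Na⁺ < F⁻ (both 10 e⁻, Z=11>9); F⁻ < O²⁻ (isoelectronic, higher Z=9 is smaller); O²⁻ < N³⁻ (isoelectronic, higher Z=8 is smaller); N³⁻ < P³⁻ (same group, period 2 vs 3).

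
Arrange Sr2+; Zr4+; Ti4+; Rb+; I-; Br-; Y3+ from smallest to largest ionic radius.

Electron counts and nuclear charges: Ti4+: 18 e⁻, Z=22, Zr4+: 36 e⁻, Z=40, Y3+: 36 e⁻, Z=39, Sr2+: 36 e⁻, Z=38, Rb+: 36 e⁻, Z=37, Br-: 36 e⁻, Z=35, I-: 54 e⁻, Z=53. Ti4+ < Zr4+ (same group, period 4 vs 5); Zr4+ < Y3+ (both 36 e⁻, Z=40>39); Y3+ < Sr2+ (isoelectronic, higher Z=39 is smaller); Sr2+ < Rb+ (both 36 e⁻, Z=38>37); Rb+ < Br- (isoelectronic, higher Z=37 is smaller); Br- < I- (same group, period 4 vs 5).

Ti4+ < Zr4+ < Y3+ < Sr2+ < Rb+ < Br- < I-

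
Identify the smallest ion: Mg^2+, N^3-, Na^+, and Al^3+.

Al^3+

Each ion has 10 electrons. The ranking follows nuclear charge in reverse — greater Z gives a smaller radius. Al^3+ (Z=13), Mg^2+ (Z=12), Na^+ (Z=11), N^3- (Z=7).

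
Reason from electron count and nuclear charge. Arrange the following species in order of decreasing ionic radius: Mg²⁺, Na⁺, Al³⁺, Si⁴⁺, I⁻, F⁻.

I⁻ > F⁻ > Na⁺ > Mg²⁺ > Al³⁺ > Si⁴⁺

First list Z and electron count for each: Si⁴⁺ (Z=14, 10 e⁻), Al³⁺ (Z=13, 10 e⁻), Mg²⁺ (Z=12, 10 e⁻), Na⁺ (Z=11, 10 e⁻), F⁻ (Z=9, 10 e⁻), I⁻ (Z=53, 54 e⁻). Si⁴⁺ < Al³⁺ (both 10 e⁻, Z=14>13); Al³⁺ < Mg²⁺ (both 10 e⁻, Z=13>12); Mg²⁺ < Na⁺ (both 10 e⁻, Z=12>11); Na⁺ < F⁻ (both 10 e⁻, Z=11>9); F⁻ < I⁻ (same group, 3 shells fewer).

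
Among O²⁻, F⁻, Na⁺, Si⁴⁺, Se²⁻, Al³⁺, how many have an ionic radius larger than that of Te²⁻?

0

First list Z and electron count for each: Si⁴⁺ (Z=14, 10 e⁻), Al³⁺ (Z=13, 10 e⁻), Na⁺ (Z=11, 10 e⁻), F⁻ (Z=9, 10 e⁻), O²⁻ (Z=8, 10 e⁻), Se²⁻ (Z=34, 36 e⁻), Te²⁻ (Z=52, 54 e⁻). Si⁴⁺ < Al³⁺ (isoelectronic, higher Z=14 is smaller); Al³⁺ < Na⁺ (isoelectronic, higher Z=13 is smaller); Na⁺ < F⁻ (both 10 e⁻, Z=11>9); F⁻ < O²⁻ (both 10 e⁻, Z=9>8); O²⁻ < Se²⁻ (same group, period 2 vs 4); Se²⁻ < Te²⁻ (same group, 1 shell fewer).
Relative to Te²⁻, the ions that are larger are none. That's 0.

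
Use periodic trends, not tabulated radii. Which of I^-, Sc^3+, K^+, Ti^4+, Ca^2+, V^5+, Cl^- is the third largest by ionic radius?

Electron counts and nuclear charges: V^5+ has 18 e⁻ (Z=23), Ti^4+ has 18 e⁻ (Z=22), Sc^3+ has 18 e⁻ (Z=21), Ca^2+ has 18 e⁻ (Z=20), K^+ has 18 e⁻ (Z=19), Cl^- has 18 e⁻ (Z=17), I^- has 54 e⁻ (Z=53). V^5+ < Ti^4+ (both 18 e⁻, Z=23>22); Ti^4+ < Sc^3+ (isoelectronic, higher Z=22 is smaller); Sc^3+ < Ca^2+ (both 18 e⁻, Z=21>20); Ca^2+ < K^+ (isoelectronic, higher Z=20 is smaller); K^+ < Cl^- (isoelectronic, higher Z=19 is smaller); Cl^- < I^- (same group, 2 shells fewer).
Full ascending order: V^5+ < Ti^4+ < Sc^3+ < Ca^2+ < K^+ < Cl^- < I^-. Counting from the largest, position 3 is K^+.

K^+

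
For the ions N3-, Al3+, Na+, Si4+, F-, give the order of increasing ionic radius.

Si4+ < Al3+ < Na+ < F- < N3-

All of these have 10 electrons (isoelectronic). With the same electron cloud, the ion with the most protons pulls it in tightest. Nuclear charges: Si4+ (Z=14), Al3+ (Z=13), Na+ (Z=11), F- (Z=9), N3- (Z=7). Highest Z is smallest.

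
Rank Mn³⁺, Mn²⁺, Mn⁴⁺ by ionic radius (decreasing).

Mn²⁺ > Mn³⁺ > Mn⁴⁺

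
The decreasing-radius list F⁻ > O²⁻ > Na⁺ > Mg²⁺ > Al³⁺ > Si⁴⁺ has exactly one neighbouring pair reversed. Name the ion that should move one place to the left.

O²⁻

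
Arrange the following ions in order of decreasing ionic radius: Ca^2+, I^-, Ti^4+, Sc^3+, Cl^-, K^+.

I^- > Cl^- > K^+ > Ca^2+ > Sc^3+ > Ti^4+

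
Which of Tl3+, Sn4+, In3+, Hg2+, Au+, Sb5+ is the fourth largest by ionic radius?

Sb5+: 46 e⁻, Z=51, Sn4+: 46 e⁻, Z=50, In3+: 46 e⁻, Z=49, Tl3+: 78 e⁻, Z=81, Hg2+: 78 e⁻, Z=80, Au+: 78 e⁻, Z=79. Sb5+ < Sn4+ (both 46 e⁻, Z=51>50); Sn4+ < In3+ (both 46 e⁻, Z=50>49); In3+ < Tl3+ (same group, 1 shell fewer); Tl3+ < Hg2+ (isoelectronic, higher Z=81 is smaller); Hg2+ < Au+ (both 78 e⁻, Z=80>79).
So the order is Sb5+ < Sn4+ < In3+ < Tl3+ < Hg2+ < Au+; the 4th-largest ion is In3+.

In3+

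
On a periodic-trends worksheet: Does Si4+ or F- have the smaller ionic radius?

Si4+

Isoelectronic series (10 e⁻ each). Size is set by nuclear charge: more protons means a smaller ion. Si4+ (Z=14), F- (Z=9).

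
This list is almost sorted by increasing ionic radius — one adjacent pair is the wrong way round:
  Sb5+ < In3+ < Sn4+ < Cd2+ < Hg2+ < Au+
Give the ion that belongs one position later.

Check each adjacent pair. In3+ and Sn4+ are reversed: they are isoelectronic (46 e⁻) and Sn has more protons than In (50 vs 49), making Sn4+ smaller. No other neighbouring pair contradicts the periodic trends, so In3+ is the ion listed too early.

In3+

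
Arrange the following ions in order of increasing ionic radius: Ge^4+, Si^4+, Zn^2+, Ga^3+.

Si^4+ < Ge^4+ < Ga^3+ < Zn^2+

Si^4+ has 10 e⁻ (Z=14), Ge^4+ has 28 e⁻ (Z=32), Ga^3+ has 28 e⁻ (Z=31), Zn^2+ has 28 e⁻ (Z=30). Si^4+ < Ge^4+ (same group, 1 shell fewer); Ge^4+ < Ga^3+ (both 28 e⁻, Z=32>31); Ga^3+ < Zn^2+ (both 28 e⁻, Z=31>30).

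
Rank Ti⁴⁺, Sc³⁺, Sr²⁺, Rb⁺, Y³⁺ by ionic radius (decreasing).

Work out protons and electrons: Ti⁴⁺ (Z=22, 18 e⁻), Sc³⁺ (Z=21, 18 e⁻), Y³⁺ (Z=39, 36 e⁻), Sr²⁺ (Z=38, 36 e⁻), Rb⁺ (Z=37, 36 e⁻). Ti⁴⁺ < Sc³⁺ (both 18 e⁻, Z=22>21); Sc³⁺ < Y³⁺ (same group, 1 shell fewer); Y³⁺ < Sr²⁺ (isoelectronic, higher Z=39 is smaller); Sr²⁺ < Rb⁺ (both 36 e⁻, Z=38>37).

Rb⁺ > Sr²⁺ > Y³⁺ > Sc³⁺ > Ti⁴⁺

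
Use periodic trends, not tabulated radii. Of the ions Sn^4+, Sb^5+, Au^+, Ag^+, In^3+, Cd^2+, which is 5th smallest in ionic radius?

Work out protons and electrons: Sb^5+ has 46 e⁻ (Z=51), Sn^4+ has 46 e⁻ (Z=50), In^3+ has 46 e⁻ (Z=49), Cd^2+ has 46 e⁻ (Z=48), Ag^+ has 46 e⁻ (Z=47), Au^+ has 78 e⁻ (Z=79). Sb^5+ < Sn^4+ (both 46 e⁻, Z=51>50); Sn^4+ < In^3+ (isoelectronic, higher Z=50 is smaller); In^3+ < Cd^2+ (both 46 e⁻, Z=49>48); Cd^2+ < Ag^+ (isoelectronic, higher Z=48 is smaller); Ag^+ < Au^+ (same group, 1 shell fewer).
That gives Sb^5+ < Sn^4+ < In^3+ < Cd^2+ < Ag^+ < Au^+. From the smallest end, number 5 is Ag^+.

Ag^+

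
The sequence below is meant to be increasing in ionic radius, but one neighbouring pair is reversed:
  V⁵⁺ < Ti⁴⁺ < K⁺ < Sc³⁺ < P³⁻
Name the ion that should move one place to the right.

Check each adjacent pair. K⁺ and Sc³⁺ are reversed: they are isoelectronic (18 e⁻) and Sc has more protons than K (21 vs 19), making Sc³⁺ smaller. No other neighbouring pair contradicts the periodic trends, so K⁺ is the ion listed too early.

K⁺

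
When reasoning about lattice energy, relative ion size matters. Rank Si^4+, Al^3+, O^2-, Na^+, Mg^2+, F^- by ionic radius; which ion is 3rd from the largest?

All of these have 10 electrons (isoelectronic). With the same electron cloud, the ion with the most protons pulls it in tightest. Nuclear charges: Si^4+ (Z=14), Al^3+ (Z=13), Mg^2+ (Z=12), Na^+ (Z=11), F^- (Z=9), O^2- (Z=8). Highest Z is smallest.
That gives Si^4+ < Al^3+ < Mg^2+ < Na^+ < F^- < O^2-. From the largest end, number 3 is Na^+.

Na^+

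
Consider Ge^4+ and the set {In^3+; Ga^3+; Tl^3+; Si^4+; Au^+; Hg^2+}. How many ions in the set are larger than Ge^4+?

Work out protons and electrons: Si^4+ (Z=14, 10 e⁻), Ge^4+ (Z=32, 28 e⁻), Ga^3+ (Z=31, 28 e⁻), In^3+ (Z=49, 46 e⁻), Tl^3+ (Z=81, 78 e⁻), Hg^2+ (Z=80, 78 e⁻), Au^+ (Z=79, 78 e⁻). Si^4+ < Ge^4+ (same group, period 3 vs 4); Ge^4+ < Ga^3+ (isoelectronic, higher Z=32 is smaller); Ga^3+ < In^3+ (same group, 1 shell fewer); In^3+ < Tl^3+ (same group, 1 shell fewer); Tl^3+ < Hg^2+ (isoelectronic, higher Z=81 is smaller); Hg^2+ < Au^+ (both 78 e⁻, Z=80>79).
Relative to Ge^4+, the ions that are larger are Ga^3+, In^3+, Tl^3+, Hg^2+, Au^+. Count: 5.

5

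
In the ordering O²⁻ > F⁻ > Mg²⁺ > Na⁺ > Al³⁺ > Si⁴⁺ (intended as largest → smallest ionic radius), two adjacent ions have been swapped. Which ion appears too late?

Na⁺

Check each adjacent pair. Mg²⁺ and Na⁺ are reversed: both have 10 electrons but Z(Mg)=12 > Z(Na)=11, so Mg²⁺ should be the smaller of the two. No other neighbouring pair contradicts the periodic trends, so Na⁺ is the ion listed too late.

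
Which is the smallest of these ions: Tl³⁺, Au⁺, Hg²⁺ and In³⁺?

Electron counts and nuclear charges: In³⁺ has 46 e⁻ (Z=49), Tl³⁺ has 78 e⁻ (Z=81), Hg²⁺ has 78 e⁻ (Z=80), Au⁺ has 78 e⁻ (Z=79). In³⁺ < Tl³⁺ (same group, 1 shell fewer); Tl³⁺ < Hg²⁺ (isoelectronic, higher Z=81 is smaller); Hg²⁺ < Au⁺ (both 78 e⁻, Z=80>79).

In³⁺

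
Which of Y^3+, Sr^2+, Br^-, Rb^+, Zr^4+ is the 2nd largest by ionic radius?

These species are isoelectronic with 36 electrons. The only difference is the number of protons: Zr^4+ (Z=40), Y^3+ (Z=39), Sr^2+ (Z=38), Rb^+ (Z=37), Br^- (Z=35). The strongest nuclear pull (Zr^4+) gives the smallest ion.
So the order is Zr^4+ < Y^3+ < Sr^2+ < Rb^+ < Br^-; the 2nd-largest ion is Rb^+.

Rb^+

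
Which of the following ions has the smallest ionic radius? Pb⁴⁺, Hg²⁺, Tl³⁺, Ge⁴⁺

Electron counts and nuclear charges: Ge⁴⁺: 28 e⁻, Z=32, Pb⁴⁺: 78 e⁻, Z=82, Tl³⁺: 78 e⁻, Z=81, Hg²⁺: 78 e⁻, Z=80. Ge⁴⁺ < Pb⁴⁺ (same group, 2 shells fewer); Pb⁴⁺ < Tl³⁺ (isoelectronic, higher Z=82 is smaller); Tl³⁺ < Hg²⁺ (isoelectronic, higher Z=81 is smaller).

Ge⁴⁺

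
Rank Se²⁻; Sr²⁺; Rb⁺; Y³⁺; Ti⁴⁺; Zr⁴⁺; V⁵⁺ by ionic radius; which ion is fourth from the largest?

Y³⁺

Work out protons and electrons: V⁵⁺ (Z=23, 18 e⁻), Ti⁴⁺ (Z=22, 18 e⁻), Zr⁴⁺ (Z=40, 36 e⁻), Y³⁺ (Z=39, 36 e⁻), Sr²⁺ (Z=38, 36 e⁻), Rb⁺ (Z=37, 36 e⁻), Se²⁻ (Z=34, 36 e⁻). V⁵⁺ < Ti⁴⁺ (both 18 e⁻, Z=23>22); Ti⁴⁺ < Zr⁴⁺ (same group, 1 shell fewer); Zr⁴⁺ < Y³⁺ (isoelectronic, higher Z=40 is smaller); Y³⁺ < Sr²⁺ (isoelectronic, higher Z=39 is smaller); Sr²⁺ < Rb⁺ (isoelectronic, higher Z=38 is smaller); Rb⁺ < Se²⁻ (isoelectronic, higher Z=37 is smaller).
Ordering: V⁵⁺ < Ti⁴⁺ < Zr⁴⁺ < Y³⁺ < Sr²⁺ < Rb⁺ < Se²⁻. The fourth largest is Y³⁺.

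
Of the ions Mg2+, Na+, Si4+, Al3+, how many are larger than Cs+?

0

First list Z and electron count for each: Si4+ (Z=14, 10 e⁻), Al3+ (Z=13, 10 e⁻), Mg2+ (Z=12, 10 e⁻), Na+ (Z=11, 10 e⁻), Cs+ (Z=55, 54 e⁻). Si4+ < Al3+ (isoelectronic, higher Z=14 is smaller); Al3+ < Mg2+ (isoelectronic, higher Z=13 is smaller); Mg2+ < Na+ (both 10 e⁻, Z=12>11); Na+ < Cs+ (same group, period 3 vs 6).
Overall: Si4+ < Al3+ < Mg2+ < Na+ < Cs+. Cs+ has 4 below it and 0 above. That's 0.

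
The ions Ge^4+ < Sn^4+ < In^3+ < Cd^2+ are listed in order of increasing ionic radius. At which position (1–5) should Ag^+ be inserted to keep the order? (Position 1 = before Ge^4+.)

5

Work out protons and electrons: Ge^4+ has 28 e⁻ (Z=32), Sn^4+ has 46 e⁻ (Z=50), In^3+ has 46 e⁻ (Z=49), Cd^2+ has 46 e⁻ (Z=48), Ag^+ has 46 e⁻ (Z=47). Ge^4+ < Sn^4+ (same group, 1 shell fewer); Sn^4+ < In^3+ (isoelectronic, higher Z=50 is smaller); In^3+ < Cd^2+ (isoelectronic, higher Z=49 is smaller); Cd^2+ < Ag^+ (isoelectronic, higher Z=48 is smaller).
Putting Ag^+ in gives Ge^4+ < Sn^4+ < In^3+ < Cd^2+ < Ag^+; it lands at slot 5.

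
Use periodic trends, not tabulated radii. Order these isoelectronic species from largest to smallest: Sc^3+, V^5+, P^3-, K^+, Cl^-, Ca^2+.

P^3- > Cl^- > K^+ > Ca^2+ > Sc^3+ > V^5+

Isoelectronic series (18 e⁻ each). Size is set by nuclear charge: more protons means a smaller ion. V^5+ (Z=23), Sc^3+ (Z=21), Ca^2+ (Z=20), K^+ (Z=19), Cl^- (Z=17), P^3- (Z=15).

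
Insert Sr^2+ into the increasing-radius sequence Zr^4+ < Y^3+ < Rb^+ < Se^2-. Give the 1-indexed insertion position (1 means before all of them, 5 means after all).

Isoelectronic series (36 e⁻ each). Size is set by nuclear charge: more protons means a smaller ion. Zr^4+ (Z=40), Y^3+ (Z=39), Sr^2+ (Z=38), Rb^+ (Z=37), Se^2- (Z=34).
With Sr^2+ included the full order is Zr^4+ < Y^3+ < Sr^2+ < Rb^+ < Se^2-, so it takes position 3.

3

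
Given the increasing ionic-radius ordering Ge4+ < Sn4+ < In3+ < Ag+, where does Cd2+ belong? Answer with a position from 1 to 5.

First list Z and electron count for each: Ge4+: 28 e⁻, Z=32, Sn4+: 46 e⁻, Z=50, In3+: 46 e⁻, Z=49, Cd2+: 46 e⁻, Z=48, Ag+: 46 e⁻, Z=47. Ge4+ < Sn4+ (same group, 1 shell fewer); Sn4+ < In3+ (both 46 e⁻, Z=50>49); In3+ < Cd2+ (both 46 e⁻, Z=49>48); Cd2+ < Ag+ (isoelectronic, higher Z=48 is smaller).
With Cd2+ included the full order is Ge4+ < Sn4+ < In3+ < Cd2+ < Ag+, so it takes position 4.

4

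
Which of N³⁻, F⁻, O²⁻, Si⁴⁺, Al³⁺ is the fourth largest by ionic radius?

Al³⁺

These species are isoelectronic with 10 electrons. The only difference is the number of protons: Si⁴⁺ (Z=14), Al³⁺ (Z=13), F⁻ (Z=9), O²⁻ (Z=8), N³⁻ (Z=7). The strongest nuclear pull (Si⁴⁺) gives the smallest ion.
So the order is Si⁴⁺ < Al³⁺ < F⁻ < O²⁻ < N³⁻; the 4th-largest ion is Al³⁺.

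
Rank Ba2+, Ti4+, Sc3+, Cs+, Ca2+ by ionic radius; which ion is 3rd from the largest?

Ca2+

Electron counts and nuclear charges: Ti4+: 18 e⁻, Z=22, Sc3+: 18 e⁻, Z=21, Ca2+: 18 e⁻, Z=20, Ba2+: 54 e⁻, Z=56, Cs+: 54 e⁻, Z=55. Ti4+ < Sc3+ (isoelectronic, higher Z=22 is smaller); Sc3+ < Ca2+ (isoelectronic, higher Z=21 is smaller); Ca2+ < Ba2+ (same group, 2 shells fewer); Ba2+ < Cs+ (both 54 e⁻, Z=56>55).
So the order is Ti4+ < Sc3+ < Ca2+ < Ba2+ < Cs+; the 3rd-largest ion is Ca2+.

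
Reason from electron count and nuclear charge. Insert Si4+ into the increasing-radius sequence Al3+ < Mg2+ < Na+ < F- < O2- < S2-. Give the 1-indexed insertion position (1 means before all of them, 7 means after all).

Electron counts and nuclear charges: Si4+ has 10 e⁻ (Z=14), Al3+ has 10 e⁻ (Z=13), Mg2+ has 10 e⁻ (Z=12), Na+ has 10 e⁻ (Z=11), F- has 10 e⁻ (Z=9), O2- has 10 e⁻ (Z=8), S2- has 18 e⁻ (Z=16). Si4+ < Al3+ (both 10 e⁻, Z=14>13); Al3+ < Mg2+ (isoelectronic, higher Z=13 is smaller); Mg2+ < Na+ (isoelectronic, higher Z=12 is smaller); Na+ < F- (both 10 e⁻, Z=11>9); F- < O2- (both 10 e⁻, Z=9>8); O2- < S2- (same group, period 2 vs 3).
Merged order: Si4+ < Al3+ < Mg2+ < Na+ < F- < O2- < S2- — Si4+ is number 1.

1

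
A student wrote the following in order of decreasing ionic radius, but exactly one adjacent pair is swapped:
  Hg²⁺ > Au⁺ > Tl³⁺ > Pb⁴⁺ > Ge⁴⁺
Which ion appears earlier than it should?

Check each adjacent pair. Hg²⁺ and Au⁺ are reversed: both have 78 electrons but Z(Hg)=80 > Z(Au)=79, so Hg²⁺ should be the smaller of the two. No other neighbouring pair contradicts the periodic trends, so Hg²⁺ is the ion listed too early.

Hg²⁺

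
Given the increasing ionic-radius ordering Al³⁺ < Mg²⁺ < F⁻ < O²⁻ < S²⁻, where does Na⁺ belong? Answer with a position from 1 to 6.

First list Z and electron count for each: Al³⁺ (Z=13, 10 e⁻), Mg²⁺ (Z=12, 10 e⁻), Na⁺ (Z=11, 10 e⁻), F⁻ (Z=9, 10 e⁻), O²⁻ (Z=8, 10 e⁻), S²⁻ (Z=16, 18 e⁻). Al³⁺ < Mg²⁺ (isoelectronic, higher Z=13 is smaller); Mg²⁺ < Na⁺ (isoelectronic, higher Z=12 is smaller); Na⁺ < F⁻ (isoelectronic, higher Z=11 is smaller); F⁻ < O²⁻ (both 10 e⁻, Z=9>8); O²⁻ < S²⁻ (same group, 1 shell fewer).
Putting Na⁺ in gives Al³⁺ < Mg²⁺ < Na⁺ < F⁻ < O²⁻ < S²⁻; it lands at slot 3.

3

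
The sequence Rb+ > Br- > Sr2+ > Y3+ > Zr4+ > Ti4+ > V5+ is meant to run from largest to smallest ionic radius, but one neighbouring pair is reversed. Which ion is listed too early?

Rb+

Scanning neighbour by neighbour, only Rb+/Br- violates a trend: they are isoelectronic (36 e⁻) and Rb has more protons than Br (37 vs 35), making Rb+ smaller. That makes Rb+ the one sitting a position early relative to where it belongs.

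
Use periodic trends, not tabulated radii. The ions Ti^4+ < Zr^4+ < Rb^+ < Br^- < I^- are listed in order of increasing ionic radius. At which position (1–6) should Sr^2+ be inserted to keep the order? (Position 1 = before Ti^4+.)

3

Electron counts and nuclear charges: Ti^4+ (Z=22, 18 e⁻), Zr^4+ (Z=40, 36 e⁻), Sr^2+ (Z=38, 36 e⁻), Rb^+ (Z=37, 36 e⁻), Br^- (Z=35, 36 e⁻), I^- (Z=53, 54 e⁻). Ti^4+ < Zr^4+ (same group, 1 shell fewer); Zr^4+ < Sr^2+ (isoelectronic, higher Z=40 is smaller); Sr^2+ < Rb^+ (both 36 e⁻, Z=38>37); Rb^+ < Br^- (isoelectronic, higher Z=37 is smaller); Br^- < I^- (same group, period 4 vs 5).
Merged order: Ti^4+ < Zr^4+ < Sr^2+ < Rb^+ < Br^- < I^- — Sr^2+ is number 3.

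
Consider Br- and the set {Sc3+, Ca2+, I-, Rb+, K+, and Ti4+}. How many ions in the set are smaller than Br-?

Electron counts and nuclear charges: Ti4+: 18 e⁻, Z=22, Sc3+: 18 e⁻, Z=21, Ca2+: 18 e⁻, Z=20, K+: 18 e⁻, Z=19, Rb+: 36 e⁻, Z=37, Br-: 36 e⁻, Z=35, I-: 54 e⁻, Z=53. Ti4+ < Sc3+ (isoelectronic, higher Z=22 is smaller); Sc3+ < Ca2+ (isoelectronic, higher Z=21 is smaller); Ca2+ < K+ (isoelectronic, higher Z=20 is smaller); K+ < Rb+ (same group, 1 shell fewer); Rb+ < Br- (isoelectronic, higher Z=37 is smaller); Br- < I- (same group, 1 shell fewer).
Ordering all of them (including Br-) by radius gives Ti4+ < Sc3+ < Ca2+ < K+ < Rb+ < Br- < I-. Count: 5.

5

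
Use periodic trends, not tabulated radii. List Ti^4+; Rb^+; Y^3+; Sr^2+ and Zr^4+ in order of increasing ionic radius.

Ti^4+ has 18 e⁻ (Z=22), Zr^4+ has 36 e⁻ (Z=40), Y^3+ has 36 e⁻ (Z=39), Sr^2+ has 36 e⁻ (Z=38), Rb^+ has 36 e⁻ (Z=37). Ti^4+ < Zr^4+ (same group, 1 shell fewer); Zr^4+ < Y^3+ (both 36 e⁻, Z=40>39); Y^3+ < Sr^2+ (isoelectronic, higher Z=39 is smaller); Sr^2+ < Rb^+ (isoelectronic, higher Z=38 is smaller).

Ti^4+ < Zr^4+ < Y^3+ < Sr^2+ < Rb^+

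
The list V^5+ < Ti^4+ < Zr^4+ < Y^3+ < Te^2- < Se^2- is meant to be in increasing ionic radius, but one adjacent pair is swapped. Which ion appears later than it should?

Se^2-

Check each adjacent pair. Te^2- and Se^2- are reversed: Se^2- and Te^2- are in one column with the same charge; the lighter period-4 ion has one fewer shell and is smaller. No other neighbouring pair contradicts the periodic trends, so Se^2- is the ion listed too late.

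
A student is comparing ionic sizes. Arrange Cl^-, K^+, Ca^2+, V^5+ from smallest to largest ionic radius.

V^5+ < Ca^2+ < K^+ < Cl^-

Each ion has 18 electrons. The ranking follows nuclear charge in reverse — greater Z gives a smaller radius. V^5+ (Z=23), Ca^2+ (Z=20), K^+ (Z=19), Cl^- (Z=17).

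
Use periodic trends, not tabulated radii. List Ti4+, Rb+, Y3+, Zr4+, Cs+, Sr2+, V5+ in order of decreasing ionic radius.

First list Z and electron count for each: V5+ (Z=23, 18 e⁻), Ti4+ (Z=22, 18 e⁻), Zr4+ (Z=40, 36 e⁻), Y3+ (Z=39, 36 e⁻), Sr2+ (Z=38, 36 e⁻), Rb+ (Z=37, 36 e⁻), Cs+ (Z=55, 54 e⁻). V5+ < Ti4+ (isoelectronic, higher Z=23 is smaller); Ti4+ < Zr4+ (same group, period 4 vs 5); Zr4+ < Y3+ (isoelectronic, higher Z=40 is smaller); Y3+ < Sr2+ (both 36 e⁻, Z=39>38); Sr2+ < Rb+ (both 36 e⁻, Z=38>37); Rb+ < Cs+ (same group, 1 shell fewer).

Cs+ > Rb+ > Sr2+ > Y3+ > Zr4+ > Ti4+ > V5+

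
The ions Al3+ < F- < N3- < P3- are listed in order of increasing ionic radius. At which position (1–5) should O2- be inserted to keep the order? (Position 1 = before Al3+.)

Work out protons and electrons: Al3+ has 10 e⁻ (Z=13), F- has 10 e⁻ (Z=9), O2- has 10 e⁻ (Z=8), N3- has 10 e⁻ (Z=7), P3- has 18 e⁻ (Z=15). Al3+ < F- (both 10 e⁻, Z=13>9); F- < O2- (both 10 e⁻, Z=9>8); O2- < N3- (both 10 e⁻, Z=8>7); N3- < P3- (same group, period 2 vs 3).
The complete sequence is Al3+ < F- < O2- < N3- < P3-. O2- sits at position 3.

3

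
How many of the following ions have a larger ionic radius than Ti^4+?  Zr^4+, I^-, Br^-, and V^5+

Tabulating Z and e⁻: V^5+ (Z=23, 18 e⁻), Ti^4+ (Z=22, 18 e⁻), Zr^4+ (Z=40, 36 e⁻), Br^- (Z=35, 36 e⁻), I^- (Z=53, 54 e⁻). V^5+ < Ti^4+ (isoelectronic, higher Z=23 is smaller); Ti^4+ < Zr^4+ (same group, period 4 vs 5); Zr^4+ < Br^- (both 36 e⁻, Z=40>35); Br^- < I^- (same group, 1 shell fewer).
Placing each against Ti^4+: smaller — V^5+; larger — Zr^4+, Br^-, I^-. That's 3.

3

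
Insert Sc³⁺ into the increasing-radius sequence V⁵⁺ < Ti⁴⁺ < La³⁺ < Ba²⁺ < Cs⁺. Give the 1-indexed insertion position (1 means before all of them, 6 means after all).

3

Work out protons and electrons: V⁵⁺ has 18 e⁻ (Z=23), Ti⁴⁺ has 18 e⁻ (Z=22), Sc³⁺ has 18 e⁻ (Z=21), La³⁺ has 54 e⁻ (Z=57), Ba²⁺ has 54 e⁻ (Z=56), Cs⁺ has 54 e⁻ (Z=55). V⁵⁺ < Ti⁴⁺ (both 18 e⁻, Z=23>22); Ti⁴⁺ < Sc³⁺ (isoelectronic, higher Z=22 is smaller); Sc³⁺ < La³⁺ (same group, period 4 vs 6); La³⁺ < Ba²⁺ (both 54 e⁻, Z=57>56); Ba²⁺ < Cs⁺ (isoelectronic, higher Z=56 is smaller).
Putting Sc³⁺ in gives V⁵⁺ < Ti⁴⁺ < Sc³⁺ < La³⁺ < Ba²⁺ < Cs⁺; it lands at slot 3.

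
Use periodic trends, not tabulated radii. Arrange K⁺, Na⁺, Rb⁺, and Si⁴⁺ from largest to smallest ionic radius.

Tabulating Z and e⁻: Si⁴⁺ (Z=14, 10 e⁻), Na⁺ (Z=11, 10 e⁻), K⁺ (Z=19, 18 e⁻), Rb⁺ (Z=37, 36 e⁻). Si⁴⁺ < Na⁺ (isoelectronic, higher Z=14 is smaller); Na⁺ < K⁺ (same group, period 3 vs 4); K⁺ < Rb⁺ (same group, period 4 vs 5).

Rb⁺ > K⁺ > Na⁺ > Si⁴⁺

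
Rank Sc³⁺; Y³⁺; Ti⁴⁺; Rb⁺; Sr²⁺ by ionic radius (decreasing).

First list Z and electron count for each: Ti⁴⁺ has 18 e⁻ (Z=22), Sc³⁺ has 18 e⁻ (Z=21), Y³⁺ has 36 e⁻ (Z=39), Sr²⁺ has 36 e⁻ (Z=38), Rb⁺ has 36 e⁻ (Z=37). Ti⁴⁺ < Sc³⁺ (isoelectronic, higher Z=22 is smaller); Sc³⁺ < Y³⁺ (same group, period 4 vs 5); Y³⁺ < Sr²⁺ (both 36 e⁻, Z=39>38); Sr²⁺ < Rb⁺ (isoelectronic, higher Z=38 is smaller).

Rb⁺ > Sr²⁺ > Y³⁺ > Sc³⁺ > Ti⁴⁺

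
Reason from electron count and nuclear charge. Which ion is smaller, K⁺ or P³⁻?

K⁺

All of these have 18 electrons (isoelectronic). With the same electron cloud, the ion with the most protons pulls it in tightest. Nuclear charges: K⁺ (Z=19), P³⁻ (Z=15). Highest Z is smallest.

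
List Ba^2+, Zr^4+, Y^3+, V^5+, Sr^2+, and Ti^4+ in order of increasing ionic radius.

V^5+ < Ti^4+ < Zr^4+ < Y^3+ < Sr^2+ < Ba^2+

Work out protons and electrons: V^5+ has 18 e⁻ (Z=23), Ti^4+ has 18 e⁻ (Z=22), Zr^4+ has 36 e⁻ (Z=40), Y^3+ has 36 e⁻ (Z=39), Sr^2+ has 36 e⁻ (Z=38), Ba^2+ has 54 e⁻ (Z=56). V^5+ < Ti^4+ (isoelectronic, higher Z=23 is smaller); Ti^4+ < Zr^4+ (same group, period 4 vs 5); Zr^4+ < Y^3+ (isoelectronic, higher Z=40 is smaller); Y^3+ < Sr^2+ (both 36 e⁻, Z=39>38); Sr^2+ < Ba^2+ (same group, period 5 vs 6).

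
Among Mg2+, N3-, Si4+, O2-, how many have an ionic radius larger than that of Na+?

2

Isoelectronic series (10 e⁻ each). Size is set by nuclear charge: more protons means a smaller ion. Si4+ (Z=14), Mg2+ (Z=12), Na+ (Z=11), O2- (Z=8), N3- (Z=7).
Placing each against Na+: smaller — Si4+, Mg2+; larger — O2-, N3-. Count: 2.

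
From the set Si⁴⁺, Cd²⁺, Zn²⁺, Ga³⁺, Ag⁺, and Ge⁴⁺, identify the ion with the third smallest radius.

Ga³⁺

Tabulating Z and e⁻: Si⁴⁺ has 10 e⁻ (Z=14), Ge⁴⁺ has 28 e⁻ (Z=32), Ga³⁺ has 28 e⁻ (Z=31), Zn²⁺ has 28 e⁻ (Z=30), Cd²⁺ has 46 e⁻ (Z=48), Ag⁺ has 46 e⁻ (Z=47). Si⁴⁺ < Ge⁴⁺ (same group, 1 shell fewer); Ge⁴⁺ < Ga³⁺ (both 28 e⁻, Z=32>31); Ga³⁺ < Zn²⁺ (both 28 e⁻, Z=31>30); Zn²⁺ < Cd²⁺ (same group, period 4 vs 5); Cd²⁺ < Ag⁺ (both 46 e⁻, Z=48>47).
So the order is Si⁴⁺ < Ge⁴⁺ < Ga³⁺ < Zn²⁺ < Cd²⁺ < Ag⁺; the 3rd-smallest ion is Ga³⁺.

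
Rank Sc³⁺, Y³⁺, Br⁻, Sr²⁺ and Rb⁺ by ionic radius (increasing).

Electron counts and nuclear charges: Sc³⁺ has 18 e⁻ (Z=21), Y³⁺ has 36 e⁻ (Z=39), Sr²⁺ has 36 e⁻ (Z=38), Rb⁺ has 36 e⁻ (Z=37), Br⁻ has 36 e⁻ (Z=35). Sc³⁺ < Y³⁺ (same group, period 4 vs 5); Y³⁺ < Sr²⁺ (isoelectronic, higher Z=39 is smaller); Sr²⁺ < Rb⁺ (both 36 e⁻, Z=38>37); Rb⁺ < Br⁻ (both 36 e⁻, Z=37>35).

Sc³⁺ < Y³⁺ < Sr²⁺ < Rb⁺ < Br⁻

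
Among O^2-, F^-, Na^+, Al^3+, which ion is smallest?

Al^3+

Isoelectronic series (10 e⁻ each). Size is set by nuclear charge: more protons means a smaller ion. Al^3+ (Z=13), Na^+ (Z=11), F^- (Z=9), O^2- (Z=8).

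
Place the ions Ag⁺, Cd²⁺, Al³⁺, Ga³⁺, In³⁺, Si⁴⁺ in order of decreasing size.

Tabulating Z and e⁻: Si⁴⁺ has 10 e⁻ (Z=14), Al³⁺ has 10 e⁻ (Z=13), Ga³⁺ has 28 e⁻ (Z=31), In³⁺ has 46 e⁻ (Z=49), Cd²⁺ has 46 e⁻ (Z=48), Ag⁺ has 46 e⁻ (Z=47). Si⁴⁺ < Al³⁺ (isoelectronic, higher Z=14 is smaller); Al³⁺ < Ga³⁺ (same group, period 3 vs 4); Ga³⁺ < In³⁺ (same group, 1 shell fewer); In³⁺ < Cd²⁺ (both 46 e⁻, Z=49>48); Cd²⁺ < Ag⁺ (isoelectronic, higher Z=48 is smaller).

Ag⁺ > Cd²⁺ > In³⁺ > Ga³⁺ > Al³⁺ > Si⁴⁺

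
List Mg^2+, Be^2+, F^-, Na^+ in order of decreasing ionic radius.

Work out protons and electrons: Be^2+ (Z=4, 2 e⁻), Mg^2+ (Z=12, 10 e⁻), Na^+ (Z=11, 10 e⁻), F^- (Z=9, 10 e⁻). Be^2+ < Mg^2+ (same group, 1 shell fewer); Mg^2+ < Na^+ (both 10 e⁻, Z=12>11); Na^+ < F^- (both 10 e⁻, Z=11>9).

F^- > Na^+ > Mg^2+ > Be^2+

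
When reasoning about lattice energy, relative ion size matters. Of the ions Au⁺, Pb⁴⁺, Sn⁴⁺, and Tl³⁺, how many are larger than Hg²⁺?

1

Sn⁴⁺: 46 e⁻, Z=50, Pb⁴⁺: 78 e⁻, Z=82, Tl³⁺: 78 e⁻, Z=81, Hg²⁺: 78 e⁻, Z=80, Au⁺: 78 e⁻, Z=79. Sn⁴⁺ < Pb⁴⁺ (same group, period 5 vs 6); Pb⁴⁺ < Tl³⁺ (isoelectronic, higher Z=82 is smaller); Tl³⁺ < Hg²⁺ (both 78 e⁻, Z=81>80); Hg²⁺ < Au⁺ (both 78 e⁻, Z=80>79).
Ordering all of them (including Hg²⁺) by radius gives Sn⁴⁺ < Pb⁴⁺ < Tl³⁺ < Hg²⁺ < Au⁺. So 1 is larger.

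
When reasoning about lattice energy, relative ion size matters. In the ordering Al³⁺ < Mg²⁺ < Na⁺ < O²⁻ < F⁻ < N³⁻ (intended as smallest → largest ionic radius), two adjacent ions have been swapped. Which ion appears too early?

Compare adjacent ions: they are isoelectronic (10 e⁻) and F has more protons than O (9 vs 8), making F⁻ smaller — yet in this increasing list O²⁻ sits before F⁻. Nothing else is reversed, so O²⁻ should move one place to the right.

O²⁻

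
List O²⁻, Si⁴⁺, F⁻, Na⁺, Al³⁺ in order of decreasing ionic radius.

O²⁻ > F⁻ > Na⁺ > Al³⁺ > Si⁴⁺

Isoelectronic series (10 e⁻ each). Size is set by nuclear charge: more protons means a smaller ion. Si⁴⁺ (Z=14), Al³⁺ (Z=13), Na⁺ (Z=11), F⁻ (Z=9), O²⁻ (Z=8).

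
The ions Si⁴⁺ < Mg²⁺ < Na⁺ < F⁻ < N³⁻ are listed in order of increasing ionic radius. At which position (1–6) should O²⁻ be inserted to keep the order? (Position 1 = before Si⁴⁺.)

5

Each ion has 10 electrons. The ranking follows nuclear charge in reverse — greater Z gives a smaller radius. Si⁴⁺ (Z=14), Mg²⁺ (Z=12), Na⁺ (Z=11), F⁻ (Z=9), O²⁻ (Z=8), N³⁻ (Z=7).
The complete sequence is Si⁴⁺ < Mg²⁺ < Na⁺ < F⁻ < O²⁻ < N³⁻. O²⁻ sits at position 5.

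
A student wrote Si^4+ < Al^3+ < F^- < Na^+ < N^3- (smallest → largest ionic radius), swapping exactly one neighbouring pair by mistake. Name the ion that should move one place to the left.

Na^+

The pair F^-, Na^+ is the wrong way round — they are isoelectronic (10 e⁻) and Na has more protons than F (11 vs 9), making Na^+ smaller. All other adjacent pairs agree with periodic trends, so Na^+ is the misplaced ion.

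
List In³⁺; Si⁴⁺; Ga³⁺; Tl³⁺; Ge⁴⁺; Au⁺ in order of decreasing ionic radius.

First list Z and electron count for each: Si⁴⁺ (Z=14, 10 e⁻), Ge⁴⁺ (Z=32, 28 e⁻), Ga³⁺ (Z=31, 28 e⁻), In³⁺ (Z=49, 46 e⁻), Tl³⁺ (Z=81, 78 e⁻), Au⁺ (Z=79, 78 e⁻). Si⁴⁺ < Ge⁴⁺ (same group, 1 shell fewer); Ge⁴⁺ < Ga³⁺ (both 28 e⁻, Z=32>31); Ga³⁺ < In³⁺ (same group, period 4 vs 5); In³⁺ < Tl³⁺ (same group, period 5 vs 6); Tl³⁺ < Au⁺ (isoelectronic, higher Z=81 is smaller).

Au⁺ > Tl³⁺ > In³⁺ > Ga³⁺ > Ge⁴⁺ > Si⁴⁺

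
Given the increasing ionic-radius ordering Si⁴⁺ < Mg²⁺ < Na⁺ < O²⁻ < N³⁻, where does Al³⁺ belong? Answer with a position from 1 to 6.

2

Isoelectronic series (10 e⁻ each). Size is set by nuclear charge: more protons means a smaller ion. Si⁴⁺ (Z=14), Al³⁺ (Z=13), Mg²⁺ (Z=12), Na⁺ (Z=11), O²⁻ (Z=8), N³⁻ (Z=7).
With Al³⁺ included the full order is Si⁴⁺ < Al³⁺ < Mg²⁺ < Na⁺ < O²⁻ < N³⁻, so it takes position 2.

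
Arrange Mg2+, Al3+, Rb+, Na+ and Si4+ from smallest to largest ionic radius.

Tabulating Z and e⁻: Si4+ (Z=14, 10 e⁻), Al3+ (Z=13, 10 e⁻), Mg2+ (Z=12, 10 e⁻), Na+ (Z=11, 10 e⁻), Rb+ (Z=37, 36 e⁻). Si4+ < Al3+ (isoelectronic, higher Z=14 is smaller); Al3+ < Mg2+ (isoelectronic, higher Z=13 is smaller); Mg2+ < Na+ (isoelectronic, higher Z=12 is smaller); Na+ < Rb+ (same group, 2 shells fewer).

Si4+ < Al3+ < Mg2+ < Na+ < Rb+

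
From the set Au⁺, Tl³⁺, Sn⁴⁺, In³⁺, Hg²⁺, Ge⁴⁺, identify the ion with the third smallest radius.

Electron counts and nuclear charges: Ge⁴⁺ (Z=32, 28 e⁻), Sn⁴⁺ (Z=50, 46 e⁻), In³⁺ (Z=49, 46 e⁻), Tl³⁺ (Z=81, 78 e⁻), Hg²⁺ (Z=80, 78 e⁻), Au⁺ (Z=79, 78 e⁻). Ge⁴⁺ < Sn⁴⁺ (same group, 1 shell fewer); Sn⁴⁺ < In³⁺ (both 46 e⁻, Z=50>49); In³⁺ < Tl³⁺ (same group, period 5 vs 6); Tl³⁺ < Hg²⁺ (both 78 e⁻, Z=81>80); Hg²⁺ < Au⁺ (isoelectronic, higher Z=80 is smaller).
So the order is Ge⁴⁺ < Sn⁴⁺ < In³⁺ < Tl³⁺ < Hg²⁺ < Au⁺; the 3rd-smallest ion is In³⁺.

In³⁺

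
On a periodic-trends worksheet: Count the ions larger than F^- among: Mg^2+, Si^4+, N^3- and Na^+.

1

All of these have 10 electrons (isoelectronic). With the same electron cloud, the ion with the most protons pulls it in tightest. Nuclear charges: Si^4+ (Z=14), Mg^2+ (Z=12), Na^+ (Z=11), F^- (Z=9), N^3- (Z=7). Highest Z is smallest.
Ordering all of them (including F^-) by radius gives Si^4+ < Mg^2+ < Na^+ < F^- < N^3-. Count: 1.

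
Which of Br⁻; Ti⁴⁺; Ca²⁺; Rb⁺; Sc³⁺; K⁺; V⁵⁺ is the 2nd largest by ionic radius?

Rb⁺

Work out protons and electrons: V⁵⁺ (Z=23, 18 e⁻), Ti⁴⁺ (Z=22, 18 e⁻), Sc³⁺ (Z=21, 18 e⁻), Ca²⁺ (Z=20, 18 e⁻), K⁺ (Z=19, 18 e⁻), Rb⁺ (Z=37, 36 e⁻), Br⁻ (Z=35, 36 e⁻). V⁵⁺ < Ti⁴⁺ (both 18 e⁻, Z=23>22); Ti⁴⁺ < Sc³⁺ (isoelectronic, higher Z=22 is smaller); Sc³⁺ < Ca²⁺ (both 18 e⁻, Z=21>20); Ca²⁺ < K⁺ (isoelectronic, higher Z=20 is smaller); K⁺ < Rb⁺ (same group, 1 shell fewer); Rb⁺ < Br⁻ (isoelectronic, higher Z=37 is smaller).
So the order is V⁵⁺ < Ti⁴⁺ < Sc³⁺ < Ca²⁺ < K⁺ < Rb⁺ < Br⁻; the 2nd-largest ion is Rb⁺.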